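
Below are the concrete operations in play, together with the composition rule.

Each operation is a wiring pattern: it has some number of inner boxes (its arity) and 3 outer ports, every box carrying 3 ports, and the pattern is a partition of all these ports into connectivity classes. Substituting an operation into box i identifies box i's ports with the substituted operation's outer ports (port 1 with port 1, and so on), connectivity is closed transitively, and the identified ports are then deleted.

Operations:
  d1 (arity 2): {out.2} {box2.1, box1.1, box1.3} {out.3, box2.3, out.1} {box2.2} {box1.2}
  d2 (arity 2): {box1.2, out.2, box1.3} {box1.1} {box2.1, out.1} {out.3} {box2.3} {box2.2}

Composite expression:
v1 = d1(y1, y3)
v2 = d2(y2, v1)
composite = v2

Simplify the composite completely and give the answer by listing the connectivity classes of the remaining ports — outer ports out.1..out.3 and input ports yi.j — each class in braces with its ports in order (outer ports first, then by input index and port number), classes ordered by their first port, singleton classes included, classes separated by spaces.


{out.1, y3.3} {out.2, y2.2, y2.3} {out.3} {y1.1, y1.3, y3.1} {y1.2} {y2.1} {y3.2}

Reachability decides: close wires over d2-identified ports.
stage d1: inputs (y1, y3), connectivity {out.1, out.3, y3.3} {out.2} {y1.1, y1.3, y3.1} {y1.2} {y3.2}, out.j its boundary
stage d2: inputs (y2, y1, y3), connectivity {out.1, y3.3} {out.2, y2.2, y2.3} {out.3} {y1.1, y1.3, y3.1} {y1.2} {y2.1} {y3.2}, out.j its boundary


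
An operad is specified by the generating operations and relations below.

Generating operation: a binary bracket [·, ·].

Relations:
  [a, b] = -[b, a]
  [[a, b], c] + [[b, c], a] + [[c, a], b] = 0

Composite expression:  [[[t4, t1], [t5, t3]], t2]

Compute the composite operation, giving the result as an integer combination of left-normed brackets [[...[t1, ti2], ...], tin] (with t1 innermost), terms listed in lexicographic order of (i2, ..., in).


[[[[t1, t4], t3], t5], t2] - [[[[t1, t4], t5], t3], t2]

Left-normed coefficients sit on the t1-initial expansion words.
Composite bracket: [[[t4, t1], [t5, t3]], t2]
The bracket unfolds into 16 signed words via [a, b] = ab - ba (2^4 = 16).
Keep just the words that open with t1:
  t1t4t3t5t2 appears with sign +1, giving the term +[[[[t1, t4], t3], t5], t2]
  t1t4t5t3t2 appears with sign -1, giving the term -[[[[t1, t4], t5], t3], t2]


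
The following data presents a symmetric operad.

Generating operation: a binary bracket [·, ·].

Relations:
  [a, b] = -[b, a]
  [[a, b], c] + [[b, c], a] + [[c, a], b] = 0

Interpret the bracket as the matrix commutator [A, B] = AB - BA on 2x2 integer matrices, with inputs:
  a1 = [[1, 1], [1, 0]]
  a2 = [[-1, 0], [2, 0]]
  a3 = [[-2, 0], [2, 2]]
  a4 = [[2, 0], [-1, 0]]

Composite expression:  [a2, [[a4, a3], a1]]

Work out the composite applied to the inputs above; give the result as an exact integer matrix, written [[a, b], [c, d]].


[a4, a3] = [[0, 0], [0, 0]]
[[a4, a3], a1] = [[0, 0], [0, 0]]
[a2, [[a4, a3], a1]] = [[0, 0], [0, 0]]

[[0, 0], [0, 0]]


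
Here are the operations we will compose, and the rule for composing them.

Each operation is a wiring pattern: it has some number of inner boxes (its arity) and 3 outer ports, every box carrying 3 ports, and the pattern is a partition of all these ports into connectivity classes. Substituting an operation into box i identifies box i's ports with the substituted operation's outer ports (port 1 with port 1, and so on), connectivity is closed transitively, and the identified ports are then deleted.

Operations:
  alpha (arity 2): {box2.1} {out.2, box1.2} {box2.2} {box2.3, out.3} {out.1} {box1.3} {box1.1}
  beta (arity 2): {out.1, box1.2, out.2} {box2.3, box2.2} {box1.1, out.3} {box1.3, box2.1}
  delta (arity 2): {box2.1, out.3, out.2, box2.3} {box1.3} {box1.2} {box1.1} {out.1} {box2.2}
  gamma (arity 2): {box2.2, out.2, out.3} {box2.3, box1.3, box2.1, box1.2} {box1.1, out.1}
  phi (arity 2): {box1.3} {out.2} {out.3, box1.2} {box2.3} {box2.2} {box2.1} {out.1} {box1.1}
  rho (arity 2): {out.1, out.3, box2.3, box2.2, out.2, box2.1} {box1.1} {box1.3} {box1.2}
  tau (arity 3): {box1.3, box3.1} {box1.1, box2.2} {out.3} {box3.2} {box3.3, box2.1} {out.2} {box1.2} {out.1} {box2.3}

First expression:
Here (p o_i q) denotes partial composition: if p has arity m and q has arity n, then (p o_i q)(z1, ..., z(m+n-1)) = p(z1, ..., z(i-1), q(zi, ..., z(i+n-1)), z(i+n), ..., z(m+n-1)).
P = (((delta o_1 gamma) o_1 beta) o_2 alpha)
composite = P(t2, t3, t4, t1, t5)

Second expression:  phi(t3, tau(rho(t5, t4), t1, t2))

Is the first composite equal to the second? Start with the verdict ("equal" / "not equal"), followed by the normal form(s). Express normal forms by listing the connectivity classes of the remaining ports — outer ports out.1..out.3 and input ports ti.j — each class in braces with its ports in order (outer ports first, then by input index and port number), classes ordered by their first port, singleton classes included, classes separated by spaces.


not equal; first: {out.1} {out.2, out.3, t5.1, t5.3} {t1.1, t1.3, t2.1, t2.2} {t1.2} {t2.3} {t3.1} {t3.2, t4.3} {t3.3} {t4.1} {t4.2} {t5.2}; second: {out.1} {out.2} {out.3, t3.2} {t1.1, t2.3} {t1.2, t2.1, t4.1, t4.2, t4.3} {t1.3} {t2.2} {t3.1} {t3.3} {t5.1} {t5.2} {t5.3}

The first composite normalizes to {out.1} {out.2, out.3, t5.1, t5.3} {t1.1, t1.3, t2.1, t2.2} {t1.2} {t2.3} {t3.1} {t3.2, t4.3} {t3.3} {t4.1} {t4.2} {t5.2}
The second composite normalizes to {out.1} {out.2} {out.3, t3.2} {t1.1, t2.3} {t1.2, t2.1, t4.1, t4.2, t4.3} {t1.3} {t2.2} {t3.1} {t3.3} {t5.1} {t5.2} {t5.3}
No match — not equal.


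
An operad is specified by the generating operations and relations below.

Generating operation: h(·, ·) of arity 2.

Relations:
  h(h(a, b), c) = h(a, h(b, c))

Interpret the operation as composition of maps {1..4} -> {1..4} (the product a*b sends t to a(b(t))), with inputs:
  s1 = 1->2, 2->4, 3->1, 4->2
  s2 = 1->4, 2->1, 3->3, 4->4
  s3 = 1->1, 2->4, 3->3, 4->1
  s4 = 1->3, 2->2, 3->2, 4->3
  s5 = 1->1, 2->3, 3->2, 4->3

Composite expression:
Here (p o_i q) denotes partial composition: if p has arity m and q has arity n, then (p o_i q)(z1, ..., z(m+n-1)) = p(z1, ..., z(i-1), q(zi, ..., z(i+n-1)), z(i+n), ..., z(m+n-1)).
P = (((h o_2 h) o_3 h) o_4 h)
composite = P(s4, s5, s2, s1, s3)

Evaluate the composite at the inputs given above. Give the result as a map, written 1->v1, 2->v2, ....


h(s1, s3) = 1->2, 2->2, 3->1, 4->2
h(s2, h(s1, s3)) = 1->1, 2->1, 3->4, 4->1
h(s5, h(s2, h(s1, s3))) = 1->1, 2->1, 3->3, 4->1
h(s4, h(s5, h(s2, h(s1, s3)))) = 1->3, 2->3, 3->2, 4->3

1->3, 2->3, 3->2, 4->3


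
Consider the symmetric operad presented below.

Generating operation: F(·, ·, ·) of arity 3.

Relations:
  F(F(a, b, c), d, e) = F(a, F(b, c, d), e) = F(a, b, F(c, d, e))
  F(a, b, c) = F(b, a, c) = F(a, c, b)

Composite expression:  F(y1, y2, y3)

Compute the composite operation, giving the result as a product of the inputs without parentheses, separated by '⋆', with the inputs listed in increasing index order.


y1 ⋆ y2 ⋆ y3

Any arrangement under F is one operation, so sort the y-inputs.
F(y1, y2, y3) reduces to y1 ⋆ y2 ⋆ y3
sorting the factors by input index: y1 ⋆ y2 ⋆ y3


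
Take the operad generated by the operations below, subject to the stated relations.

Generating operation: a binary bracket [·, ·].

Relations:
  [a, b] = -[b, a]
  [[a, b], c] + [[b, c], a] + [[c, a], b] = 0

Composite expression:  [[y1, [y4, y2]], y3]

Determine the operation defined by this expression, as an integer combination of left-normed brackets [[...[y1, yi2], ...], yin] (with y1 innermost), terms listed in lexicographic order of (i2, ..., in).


-[[[y1, y2], y4], y3] + [[[y1, y4], y2], y3]


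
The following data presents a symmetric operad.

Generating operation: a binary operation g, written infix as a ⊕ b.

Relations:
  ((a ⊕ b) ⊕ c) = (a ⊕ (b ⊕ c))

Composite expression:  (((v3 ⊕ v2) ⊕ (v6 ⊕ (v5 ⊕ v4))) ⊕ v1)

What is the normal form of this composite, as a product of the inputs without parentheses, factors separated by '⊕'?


v3 ⊕ v2 ⊕ v6 ⊕ v5 ⊕ v4 ⊕ v1

Under associativity of g, the answer is the v's in reading order.
(v3 ⊕ v2) unparenthesizes to v3 ⊕ v2
(v5 ⊕ v4) unparenthesizes to v5 ⊕ v4
(v6 ⊕ (v5 ⊕ v4)) unparenthesizes to v6 ⊕ v5 ⊕ v4
((v3 ⊕ v2) ⊕ (v6 ⊕ (v5 ⊕ v4))) unparenthesizes to v3 ⊕ v2 ⊕ v6 ⊕ v5 ⊕ v4
(((v3 ⊕ v2) ⊕ (v6 ⊕ (v5 ⊕ v4))) ⊕ v1) unparenthesizes to v3 ⊕ v2 ⊕ v6 ⊕ v5 ⊕ v4 ⊕ v1


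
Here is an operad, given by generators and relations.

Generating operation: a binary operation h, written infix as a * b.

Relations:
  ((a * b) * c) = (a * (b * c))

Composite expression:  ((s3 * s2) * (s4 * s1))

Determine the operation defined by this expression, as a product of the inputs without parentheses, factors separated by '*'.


All parenthesizations of h agree; list the s-inputs left to right.
(s3 * s2) unparenthesizes to s3 * s2
(s4 * s1) unparenthesizes to s4 * s1
((s3 * s2) * (s4 * s1)) unparenthesizes to s3 * s2 * s4 * s1

s3 * s2 * s4 * s1


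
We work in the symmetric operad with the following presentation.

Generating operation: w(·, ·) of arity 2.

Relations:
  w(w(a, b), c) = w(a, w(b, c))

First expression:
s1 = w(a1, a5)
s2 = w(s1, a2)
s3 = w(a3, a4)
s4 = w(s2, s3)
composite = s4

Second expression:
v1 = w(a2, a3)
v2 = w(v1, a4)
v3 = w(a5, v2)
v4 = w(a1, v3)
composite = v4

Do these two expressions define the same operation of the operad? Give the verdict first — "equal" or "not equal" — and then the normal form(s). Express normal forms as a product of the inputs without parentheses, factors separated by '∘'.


equal; both compose to a1 ∘ a5 ∘ a2 ∘ a3 ∘ a4

The first expression reduces to a1 ∘ a5 ∘ a2 ∘ a3 ∘ a4
The second expression reduces to a1 ∘ a5 ∘ a2 ∘ a3 ∘ a4
The normal forms match — equal.


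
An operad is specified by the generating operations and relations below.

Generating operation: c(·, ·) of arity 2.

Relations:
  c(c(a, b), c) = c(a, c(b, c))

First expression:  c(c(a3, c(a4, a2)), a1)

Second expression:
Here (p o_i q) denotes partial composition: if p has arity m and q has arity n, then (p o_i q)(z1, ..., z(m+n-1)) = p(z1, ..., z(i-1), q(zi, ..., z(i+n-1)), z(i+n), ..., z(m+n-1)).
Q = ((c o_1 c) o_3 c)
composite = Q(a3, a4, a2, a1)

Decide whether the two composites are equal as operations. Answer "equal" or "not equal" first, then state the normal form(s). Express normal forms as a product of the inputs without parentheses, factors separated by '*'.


equal; both compose to a3 * a4 * a2 * a1

Reducing the first expression gives a3 * a4 * a2 * a1
Reducing the second expression gives a3 * a4 * a2 * a1
Same normal form: equal.


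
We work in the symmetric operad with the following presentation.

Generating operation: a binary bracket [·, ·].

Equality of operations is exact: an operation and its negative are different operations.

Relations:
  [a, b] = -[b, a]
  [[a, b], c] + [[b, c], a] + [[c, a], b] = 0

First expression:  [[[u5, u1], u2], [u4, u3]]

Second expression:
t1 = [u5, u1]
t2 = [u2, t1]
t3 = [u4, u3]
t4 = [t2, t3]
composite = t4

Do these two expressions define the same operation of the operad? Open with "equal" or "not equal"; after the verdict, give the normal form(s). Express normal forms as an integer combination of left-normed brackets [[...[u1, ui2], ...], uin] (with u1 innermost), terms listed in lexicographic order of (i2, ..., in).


not equal: they reduce to [[[[u1, u5], u2], u3], u4] - [[[[u1, u5], u2], u4], u3] and -[[[[u1, u5], u2], u3], u4] + [[[[u1, u5], u2], u4], u3]

The first expression, normalized: [[[[u1, u5], u2], u3], u4] - [[[[u1, u5], u2], u4], u3]
The second expression, normalized: -[[[[u1, u5], u2], u3], u4] + [[[[u1, u5], u2], u4], u3]
No match — not equal.


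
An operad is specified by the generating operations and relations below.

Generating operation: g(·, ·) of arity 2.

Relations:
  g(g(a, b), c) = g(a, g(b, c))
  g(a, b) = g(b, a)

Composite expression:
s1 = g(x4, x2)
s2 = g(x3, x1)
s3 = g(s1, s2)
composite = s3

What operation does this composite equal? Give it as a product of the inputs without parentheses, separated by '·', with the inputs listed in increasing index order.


Any arrangement under g is one operation, so sort the x-inputs.
g(x4, x2) reduces to x4 · x2
g(x3, x1) reduces to x3 · x1
g(g(x4, x2), g(x3, x1)) reduces to x4 · x2 · x3 · x1
the factors in increasing index order: x1 · x2 · x3 · x4

x1 · x2 · x3 · x4


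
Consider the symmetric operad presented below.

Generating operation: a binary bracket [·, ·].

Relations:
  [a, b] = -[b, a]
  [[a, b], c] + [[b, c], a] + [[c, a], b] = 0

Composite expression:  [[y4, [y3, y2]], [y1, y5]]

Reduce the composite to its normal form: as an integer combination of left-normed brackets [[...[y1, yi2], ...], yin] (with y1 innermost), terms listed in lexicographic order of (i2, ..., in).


-[[[[y1, y5], y2], y3], y4] + [[[[y1, y5], y3], y2], y4] + [[[[y1, y5], y4], y2], y3] - [[[[y1, y5], y4], y3], y2]


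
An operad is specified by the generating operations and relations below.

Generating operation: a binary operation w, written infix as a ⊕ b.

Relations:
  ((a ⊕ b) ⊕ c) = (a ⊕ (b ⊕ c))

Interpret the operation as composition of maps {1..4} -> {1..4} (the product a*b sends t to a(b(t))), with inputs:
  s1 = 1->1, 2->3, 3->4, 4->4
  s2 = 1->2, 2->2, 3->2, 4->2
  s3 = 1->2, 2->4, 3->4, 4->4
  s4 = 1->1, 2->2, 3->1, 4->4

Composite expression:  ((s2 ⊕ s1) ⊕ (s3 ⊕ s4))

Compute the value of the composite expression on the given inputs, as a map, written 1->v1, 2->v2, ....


(s2 ⊕ s1) = 1->2, 2->2, 3->2, 4->2
(s3 ⊕ s4) = 1->2, 2->4, 3->2, 4->4
((s2 ⊕ s1) ⊕ (s3 ⊕ s4)) = 1->2, 2->2, 3->2, 4->2

1->2, 2->2, 3->2, 4->2


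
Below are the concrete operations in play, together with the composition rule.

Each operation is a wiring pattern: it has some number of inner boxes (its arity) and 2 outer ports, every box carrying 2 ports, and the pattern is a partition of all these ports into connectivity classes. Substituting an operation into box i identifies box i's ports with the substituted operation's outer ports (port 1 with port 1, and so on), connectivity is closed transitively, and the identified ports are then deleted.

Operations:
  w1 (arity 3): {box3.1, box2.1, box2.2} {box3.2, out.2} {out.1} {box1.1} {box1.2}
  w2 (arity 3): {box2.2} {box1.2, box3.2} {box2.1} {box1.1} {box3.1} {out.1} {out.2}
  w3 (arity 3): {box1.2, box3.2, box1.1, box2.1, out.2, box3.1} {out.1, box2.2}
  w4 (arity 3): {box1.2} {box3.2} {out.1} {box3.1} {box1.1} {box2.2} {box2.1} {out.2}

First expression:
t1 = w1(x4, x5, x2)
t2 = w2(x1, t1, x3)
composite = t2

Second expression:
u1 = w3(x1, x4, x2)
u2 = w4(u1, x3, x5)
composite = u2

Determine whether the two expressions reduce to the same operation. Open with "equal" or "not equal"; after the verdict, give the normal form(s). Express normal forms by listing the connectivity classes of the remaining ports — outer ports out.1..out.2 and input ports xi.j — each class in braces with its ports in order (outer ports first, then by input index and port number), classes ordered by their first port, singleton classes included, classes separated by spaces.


not equal: they reduce to {out.1} {out.2} {x1.1} {x1.2, x3.2} {x2.1, x5.1, x5.2} {x2.2} {x3.1} {x4.1} {x4.2} and {out.1} {out.2} {x1.1, x1.2, x2.1, x2.2, x4.1} {x3.1} {x3.2} {x4.2} {x5.1} {x5.2}

In normal form, the first expression is {out.1} {out.2} {x1.1} {x1.2, x3.2} {x2.1, x5.1, x5.2} {x2.2} {x3.1} {x4.1} {x4.2}
In normal form, the second expression is {out.1} {out.2} {x1.1, x1.2, x2.1, x2.2, x4.1} {x3.1} {x3.2} {x4.2} {x5.1} {x5.2}
The normal forms differ: not equal.


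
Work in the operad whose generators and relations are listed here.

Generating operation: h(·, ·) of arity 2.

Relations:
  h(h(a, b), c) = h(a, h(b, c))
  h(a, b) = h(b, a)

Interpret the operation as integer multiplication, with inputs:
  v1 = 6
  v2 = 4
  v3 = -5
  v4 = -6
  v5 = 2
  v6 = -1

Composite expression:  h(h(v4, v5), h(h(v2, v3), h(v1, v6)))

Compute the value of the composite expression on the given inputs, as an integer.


-1440

h(v4, v5) = -12
h(v2, v3) = -20
h(v1, v6) = -6
h(h(v2, v3), h(v1, v6)) = 120
h(h(v4, v5), h(h(v2, v3), h(v1, v6))) = -1440


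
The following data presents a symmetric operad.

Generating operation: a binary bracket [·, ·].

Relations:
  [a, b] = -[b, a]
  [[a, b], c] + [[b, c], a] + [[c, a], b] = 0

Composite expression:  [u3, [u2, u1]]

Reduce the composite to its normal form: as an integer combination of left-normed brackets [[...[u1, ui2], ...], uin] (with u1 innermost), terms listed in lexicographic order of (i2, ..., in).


Skip Jacobi rewriting: expand, keep u1-initial words, read off terms.
Composite bracket: [u3, [u2, u1]]
Under [a, b] = ab - ba we get 4 signed associative words (2^2 = 4).
Collect the words opening with u1:
  word u1u2u3 has sign +1, contributing +[[u1, u2], u3]

[[u1, u2], u3]


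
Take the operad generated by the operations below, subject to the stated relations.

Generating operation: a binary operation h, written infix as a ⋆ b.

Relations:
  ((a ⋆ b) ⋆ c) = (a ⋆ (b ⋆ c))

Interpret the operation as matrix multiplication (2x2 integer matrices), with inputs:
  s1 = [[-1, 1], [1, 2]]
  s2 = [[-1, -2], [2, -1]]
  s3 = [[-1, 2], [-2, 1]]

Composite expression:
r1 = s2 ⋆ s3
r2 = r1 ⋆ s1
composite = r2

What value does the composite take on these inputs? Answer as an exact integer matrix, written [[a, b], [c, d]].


[[-9, -3], [3, 6]]

(s2 ⋆ s3) = [[5, -4], [0, 3]]
((s2 ⋆ s3) ⋆ s1) = [[-9, -3], [3, 6]]


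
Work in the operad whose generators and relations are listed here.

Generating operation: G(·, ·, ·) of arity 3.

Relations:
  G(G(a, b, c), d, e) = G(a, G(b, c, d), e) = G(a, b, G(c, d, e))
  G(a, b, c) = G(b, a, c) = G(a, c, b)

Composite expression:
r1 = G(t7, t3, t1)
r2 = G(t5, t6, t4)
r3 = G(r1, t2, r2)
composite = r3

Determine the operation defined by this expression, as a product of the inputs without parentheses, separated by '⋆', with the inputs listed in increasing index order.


t1 ⋆ t2 ⋆ t3 ⋆ t4 ⋆ t5 ⋆ t6 ⋆ t7


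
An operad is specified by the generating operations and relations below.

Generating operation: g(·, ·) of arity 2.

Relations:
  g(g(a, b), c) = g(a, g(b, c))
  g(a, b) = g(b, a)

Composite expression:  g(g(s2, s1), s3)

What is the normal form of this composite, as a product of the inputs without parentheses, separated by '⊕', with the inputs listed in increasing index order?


Reordering under g is free, so list the s-inputs canonically.
g(s2, s1) linearizes to s2 ⊕ s1
g(g(s2, s1), s3) linearizes to s2 ⊕ s1 ⊕ s3
sorting the factors by input index: s1 ⊕ s2 ⊕ s3

s1 ⊕ s2 ⊕ s3


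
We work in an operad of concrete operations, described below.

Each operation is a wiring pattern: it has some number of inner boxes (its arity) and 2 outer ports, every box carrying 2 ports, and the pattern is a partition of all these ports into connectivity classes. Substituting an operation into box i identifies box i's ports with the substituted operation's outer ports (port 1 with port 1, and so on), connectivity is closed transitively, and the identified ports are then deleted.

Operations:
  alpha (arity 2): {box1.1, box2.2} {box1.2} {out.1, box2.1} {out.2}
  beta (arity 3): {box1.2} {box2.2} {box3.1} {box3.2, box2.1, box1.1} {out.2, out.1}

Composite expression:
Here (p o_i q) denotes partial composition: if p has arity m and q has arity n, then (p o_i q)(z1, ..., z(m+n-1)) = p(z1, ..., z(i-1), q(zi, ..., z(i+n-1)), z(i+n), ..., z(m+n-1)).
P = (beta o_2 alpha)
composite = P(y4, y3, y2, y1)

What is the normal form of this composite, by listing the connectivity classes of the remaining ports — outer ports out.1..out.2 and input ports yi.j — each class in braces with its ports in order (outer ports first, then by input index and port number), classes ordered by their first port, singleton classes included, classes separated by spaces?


{out.1, out.2} {y1.1} {y1.2, y2.1, y4.1} {y2.2, y3.1} {y3.2} {y4.2}


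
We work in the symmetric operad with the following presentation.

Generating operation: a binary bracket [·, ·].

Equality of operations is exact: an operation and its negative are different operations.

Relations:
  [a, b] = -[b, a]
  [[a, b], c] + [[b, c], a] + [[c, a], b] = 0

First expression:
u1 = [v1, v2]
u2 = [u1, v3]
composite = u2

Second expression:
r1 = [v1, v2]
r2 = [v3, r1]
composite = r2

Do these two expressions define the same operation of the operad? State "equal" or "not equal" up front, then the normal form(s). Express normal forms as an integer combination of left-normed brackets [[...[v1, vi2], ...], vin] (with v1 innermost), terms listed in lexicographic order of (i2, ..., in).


The first expression, normalized: [[v1, v2], v3]
The second expression, normalized: -[[v1, v2], v3]
No match — not equal.

not equal; the first gives [[v1, v2], v3] and the second -[[v1, v2], v3]


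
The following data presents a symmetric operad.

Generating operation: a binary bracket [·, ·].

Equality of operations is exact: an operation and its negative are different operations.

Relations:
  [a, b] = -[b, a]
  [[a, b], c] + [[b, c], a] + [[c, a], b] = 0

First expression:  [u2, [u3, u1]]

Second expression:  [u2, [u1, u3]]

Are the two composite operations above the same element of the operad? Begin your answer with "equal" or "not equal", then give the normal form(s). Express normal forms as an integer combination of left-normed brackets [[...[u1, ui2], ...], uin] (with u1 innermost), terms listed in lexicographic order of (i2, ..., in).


not equal — first [[u1, u3], u2], second -[[u1, u3], u2]

The first expression, normalized: [[u1, u3], u2]
The second expression, normalized: -[[u1, u3], u2]
The normal forms differ: not equal.


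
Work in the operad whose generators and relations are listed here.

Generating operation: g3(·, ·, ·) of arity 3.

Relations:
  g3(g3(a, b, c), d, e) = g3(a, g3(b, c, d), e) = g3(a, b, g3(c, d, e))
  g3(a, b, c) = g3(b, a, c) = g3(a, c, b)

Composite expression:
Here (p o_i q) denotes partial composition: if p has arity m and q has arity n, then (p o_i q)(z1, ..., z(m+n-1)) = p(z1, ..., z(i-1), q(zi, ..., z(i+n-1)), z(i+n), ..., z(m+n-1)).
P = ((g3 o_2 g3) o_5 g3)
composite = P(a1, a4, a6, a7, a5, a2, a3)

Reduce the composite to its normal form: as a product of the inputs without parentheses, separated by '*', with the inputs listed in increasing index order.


a1 * a2 * a3 * a4 * a5 * a6 * a7


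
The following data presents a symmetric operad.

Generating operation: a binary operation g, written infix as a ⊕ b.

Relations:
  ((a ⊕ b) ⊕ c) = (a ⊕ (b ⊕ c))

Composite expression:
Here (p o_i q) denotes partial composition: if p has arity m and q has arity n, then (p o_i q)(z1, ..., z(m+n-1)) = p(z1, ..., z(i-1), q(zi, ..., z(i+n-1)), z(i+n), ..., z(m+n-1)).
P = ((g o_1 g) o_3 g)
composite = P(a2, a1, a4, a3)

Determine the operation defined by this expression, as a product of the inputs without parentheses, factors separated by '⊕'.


Every regrouping of g is equal, so read the a-inputs in written order.
(a2 ⊕ a1) spells out as a2 ⊕ a1
(a4 ⊕ a3) spells out as a4 ⊕ a3
((a2 ⊕ a1) ⊕ (a4 ⊕ a3)) spells out as a2 ⊕ a1 ⊕ a4 ⊕ a3

a2 ⊕ a1 ⊕ a4 ⊕ a3


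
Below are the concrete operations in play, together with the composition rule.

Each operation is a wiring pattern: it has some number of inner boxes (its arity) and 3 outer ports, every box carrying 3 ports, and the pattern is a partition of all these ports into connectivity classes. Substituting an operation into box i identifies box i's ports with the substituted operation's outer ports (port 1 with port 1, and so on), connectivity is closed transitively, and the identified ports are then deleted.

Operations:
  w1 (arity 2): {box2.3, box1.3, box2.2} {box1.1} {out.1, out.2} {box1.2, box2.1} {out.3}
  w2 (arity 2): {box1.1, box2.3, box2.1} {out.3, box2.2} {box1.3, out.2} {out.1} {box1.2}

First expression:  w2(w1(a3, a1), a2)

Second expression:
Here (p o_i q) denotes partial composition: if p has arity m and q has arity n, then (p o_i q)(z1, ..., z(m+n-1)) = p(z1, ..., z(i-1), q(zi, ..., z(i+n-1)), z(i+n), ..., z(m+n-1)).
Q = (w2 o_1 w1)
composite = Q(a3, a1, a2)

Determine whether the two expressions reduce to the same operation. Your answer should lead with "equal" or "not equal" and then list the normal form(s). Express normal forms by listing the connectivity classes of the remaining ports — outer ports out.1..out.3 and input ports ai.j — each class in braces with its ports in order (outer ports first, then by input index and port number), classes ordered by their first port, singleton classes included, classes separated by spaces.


equal — both sides give {out.1} {out.2} {out.3, a2.2} {a1.1, a3.2} {a1.2, a1.3, a3.3} {a2.1, a2.3} {a3.1}

In normal form, the first expression is {out.1} {out.2} {out.3, a2.2} {a1.1, a3.2} {a1.2, a1.3, a3.3} {a2.1, a2.3} {a3.1}
In normal form, the second expression is {out.1} {out.2} {out.3, a2.2} {a1.1, a3.2} {a1.2, a1.3, a3.3} {a2.1, a2.3} {a3.1}
Both agree, so they are equal.


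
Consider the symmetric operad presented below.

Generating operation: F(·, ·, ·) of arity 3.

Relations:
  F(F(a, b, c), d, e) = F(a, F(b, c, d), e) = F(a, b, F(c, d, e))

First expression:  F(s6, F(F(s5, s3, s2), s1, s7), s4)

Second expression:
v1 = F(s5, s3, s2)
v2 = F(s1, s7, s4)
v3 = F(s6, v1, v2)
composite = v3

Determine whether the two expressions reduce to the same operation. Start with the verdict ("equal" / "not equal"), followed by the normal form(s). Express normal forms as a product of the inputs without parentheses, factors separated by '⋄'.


In normal form, the first expression is s6 ⋄ s5 ⋄ s3 ⋄ s2 ⋄ s1 ⋄ s7 ⋄ s4
In normal form, the second expression is s6 ⋄ s5 ⋄ s3 ⋄ s2 ⋄ s1 ⋄ s7 ⋄ s4
One common form — equal.

equal: each reduces to s6 ⋄ s5 ⋄ s3 ⋄ s2 ⋄ s1 ⋄ s7 ⋄ s4


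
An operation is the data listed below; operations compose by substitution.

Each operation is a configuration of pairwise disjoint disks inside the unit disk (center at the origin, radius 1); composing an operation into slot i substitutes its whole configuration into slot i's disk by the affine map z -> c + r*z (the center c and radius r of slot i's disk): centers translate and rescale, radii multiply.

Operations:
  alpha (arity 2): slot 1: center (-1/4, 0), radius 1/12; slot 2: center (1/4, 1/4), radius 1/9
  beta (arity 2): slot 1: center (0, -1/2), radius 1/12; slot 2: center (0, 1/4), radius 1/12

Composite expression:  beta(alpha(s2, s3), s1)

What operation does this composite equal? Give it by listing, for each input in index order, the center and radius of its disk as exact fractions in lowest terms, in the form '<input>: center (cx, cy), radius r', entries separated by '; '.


s1: center (0, 1/4), radius 1/12; s2: center (-1/48, -1/2), radius 1/144; s3: center (1/48, -23/48), radius 1/108

Affine substitution under beta: radii multiply and s-centers shift.
input s2: applying the 2 nested substitutions gives center (-1/48, -1/2), radius 1/144
input s3: applying the 2 nested substitutions gives center (1/48, -23/48), radius 1/108
input s1: applying the 1 nested substitution gives center (0, 1/4), radius 1/12


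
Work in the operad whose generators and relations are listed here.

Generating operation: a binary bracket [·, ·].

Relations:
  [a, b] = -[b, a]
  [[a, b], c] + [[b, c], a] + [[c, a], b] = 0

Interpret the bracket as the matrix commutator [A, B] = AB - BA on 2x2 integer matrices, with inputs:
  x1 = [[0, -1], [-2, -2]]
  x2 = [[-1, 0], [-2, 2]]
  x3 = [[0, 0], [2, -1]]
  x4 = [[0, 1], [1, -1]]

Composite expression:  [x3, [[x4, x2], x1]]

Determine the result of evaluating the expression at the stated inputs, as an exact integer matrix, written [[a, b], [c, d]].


[[4, -2], [-18, -4]]

[x4, x2] = [[-2, 3], [-1, 2]]
[[x4, x2], x1] = [[-7, -2], [-10, 7]]
[x3, [[x4, x2], x1]] = [[4, -2], [-18, -4]]


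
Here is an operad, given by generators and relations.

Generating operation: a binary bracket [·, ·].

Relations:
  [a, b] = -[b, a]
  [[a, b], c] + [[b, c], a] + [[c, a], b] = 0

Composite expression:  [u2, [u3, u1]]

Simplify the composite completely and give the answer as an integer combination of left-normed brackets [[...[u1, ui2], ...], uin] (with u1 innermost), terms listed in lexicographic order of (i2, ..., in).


[[u1, u3], u2]

A multilinear Lie element is pinned by u1-initial words (u1 innermost).
Composite bracket: [u2, [u3, u1]]
Applying ab - ba throughout gives 4 signed words (2^2 = 4).
Coefficients come from the u1-initial words:
  word u1u3u2 has sign +1, contributing +[[u1, u3], u2]


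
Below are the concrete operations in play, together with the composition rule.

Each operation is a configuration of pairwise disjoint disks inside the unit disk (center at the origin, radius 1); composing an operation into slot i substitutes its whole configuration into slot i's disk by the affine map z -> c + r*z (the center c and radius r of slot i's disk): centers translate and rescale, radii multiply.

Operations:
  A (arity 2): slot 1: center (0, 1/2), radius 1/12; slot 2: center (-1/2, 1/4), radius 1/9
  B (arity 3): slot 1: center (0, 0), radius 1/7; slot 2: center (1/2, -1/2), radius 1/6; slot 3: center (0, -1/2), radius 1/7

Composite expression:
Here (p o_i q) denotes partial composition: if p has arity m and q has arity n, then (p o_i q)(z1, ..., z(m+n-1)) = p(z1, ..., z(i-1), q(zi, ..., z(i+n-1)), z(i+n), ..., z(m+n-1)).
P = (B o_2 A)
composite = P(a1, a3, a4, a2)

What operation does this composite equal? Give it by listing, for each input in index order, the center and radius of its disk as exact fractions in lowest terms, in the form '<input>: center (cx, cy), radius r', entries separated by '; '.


a1: center (0, 0), radius 1/7; a2: center (0, -1/2), radius 1/7; a3: center (1/2, -5/12), radius 1/72; a4: center (5/12, -11/24), radius 1/54

Follow each a-input down from B: c' goes to c + r*c', radius to r*r'.
for a1, the 1-step affine chain lands on center (0, 0), radius 1/7
for a3, the 2-step affine chain lands on center (1/2, -5/12), radius 1/72
for a4, the 2-step affine chain lands on center (5/12, -11/24), radius 1/54
for a2, the 1-step affine chain lands on center (0, -1/2), radius 1/7


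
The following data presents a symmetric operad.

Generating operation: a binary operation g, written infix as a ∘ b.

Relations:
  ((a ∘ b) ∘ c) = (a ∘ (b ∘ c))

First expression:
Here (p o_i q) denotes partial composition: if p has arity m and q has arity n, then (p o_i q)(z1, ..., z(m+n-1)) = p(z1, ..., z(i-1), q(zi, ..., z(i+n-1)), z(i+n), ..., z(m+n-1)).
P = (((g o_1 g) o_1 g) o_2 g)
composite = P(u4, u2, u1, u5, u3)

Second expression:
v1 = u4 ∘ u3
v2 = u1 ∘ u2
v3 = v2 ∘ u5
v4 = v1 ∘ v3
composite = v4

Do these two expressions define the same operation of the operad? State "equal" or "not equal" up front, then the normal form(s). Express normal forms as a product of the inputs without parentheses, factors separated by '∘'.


The first expression, normalized: u4 ∘ u2 ∘ u1 ∘ u5 ∘ u3
The second expression, normalized: u4 ∘ u3 ∘ u1 ∘ u2 ∘ u5
Different reductions; not equal.

not equal — first u4 ∘ u2 ∘ u1 ∘ u5 ∘ u3, second u4 ∘ u3 ∘ u1 ∘ u2 ∘ u5


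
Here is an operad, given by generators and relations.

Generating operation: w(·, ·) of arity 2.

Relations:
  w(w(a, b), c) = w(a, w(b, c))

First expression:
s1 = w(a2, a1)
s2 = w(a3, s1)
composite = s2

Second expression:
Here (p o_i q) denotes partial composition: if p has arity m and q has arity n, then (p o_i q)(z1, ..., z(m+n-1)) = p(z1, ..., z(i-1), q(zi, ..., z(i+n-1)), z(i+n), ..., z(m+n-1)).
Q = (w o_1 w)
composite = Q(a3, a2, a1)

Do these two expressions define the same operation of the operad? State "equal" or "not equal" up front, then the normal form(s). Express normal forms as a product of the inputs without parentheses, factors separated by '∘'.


equal — both sides give a3 ∘ a2 ∘ a1

Normal form of the first expression: a3 ∘ a2 ∘ a1
Normal form of the second expression: a3 ∘ a2 ∘ a1
Both agree, so they are equal.


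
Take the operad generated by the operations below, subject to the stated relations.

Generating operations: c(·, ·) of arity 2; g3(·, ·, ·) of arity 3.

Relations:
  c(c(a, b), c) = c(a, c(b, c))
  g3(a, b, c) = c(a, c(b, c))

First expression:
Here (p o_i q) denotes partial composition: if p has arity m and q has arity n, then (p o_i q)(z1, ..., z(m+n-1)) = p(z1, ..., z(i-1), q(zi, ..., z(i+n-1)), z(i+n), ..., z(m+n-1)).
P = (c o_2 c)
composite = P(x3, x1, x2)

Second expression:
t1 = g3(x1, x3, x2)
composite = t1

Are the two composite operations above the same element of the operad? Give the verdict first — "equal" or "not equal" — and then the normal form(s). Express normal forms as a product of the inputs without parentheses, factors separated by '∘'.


not equal — first x3 ∘ x1 ∘ x2, second x1 ∘ x3 ∘ x2

Reducing the first expression gives x3 ∘ x1 ∘ x2
Reducing the second expression gives x1 ∘ x3 ∘ x2
Different reductions; not equal.


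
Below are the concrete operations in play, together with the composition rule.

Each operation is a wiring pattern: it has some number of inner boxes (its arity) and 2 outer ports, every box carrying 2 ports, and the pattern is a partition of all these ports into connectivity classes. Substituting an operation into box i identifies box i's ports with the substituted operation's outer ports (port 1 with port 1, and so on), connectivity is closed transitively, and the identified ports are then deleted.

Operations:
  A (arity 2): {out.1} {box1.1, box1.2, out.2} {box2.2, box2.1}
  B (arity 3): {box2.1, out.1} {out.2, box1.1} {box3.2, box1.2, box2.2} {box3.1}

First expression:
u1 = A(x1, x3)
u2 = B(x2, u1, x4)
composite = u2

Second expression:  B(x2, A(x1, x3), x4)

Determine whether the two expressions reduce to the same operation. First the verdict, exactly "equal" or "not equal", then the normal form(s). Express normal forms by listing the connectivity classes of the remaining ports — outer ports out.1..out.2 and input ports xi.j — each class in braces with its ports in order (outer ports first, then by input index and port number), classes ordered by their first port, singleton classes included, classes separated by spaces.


In normal form, the first expression is {out.1} {out.2, x2.1} {x1.1, x1.2, x2.2, x4.2} {x3.1, x3.2} {x4.1}
In normal form, the second expression is {out.1} {out.2, x2.1} {x1.1, x1.2, x2.2, x4.2} {x3.1, x3.2} {x4.1}
The forms coincide; equal.

equal; the common form is {out.1} {out.2, x2.1} {x1.1, x1.2, x2.2, x4.2} {x3.1, x3.2} {x4.1}


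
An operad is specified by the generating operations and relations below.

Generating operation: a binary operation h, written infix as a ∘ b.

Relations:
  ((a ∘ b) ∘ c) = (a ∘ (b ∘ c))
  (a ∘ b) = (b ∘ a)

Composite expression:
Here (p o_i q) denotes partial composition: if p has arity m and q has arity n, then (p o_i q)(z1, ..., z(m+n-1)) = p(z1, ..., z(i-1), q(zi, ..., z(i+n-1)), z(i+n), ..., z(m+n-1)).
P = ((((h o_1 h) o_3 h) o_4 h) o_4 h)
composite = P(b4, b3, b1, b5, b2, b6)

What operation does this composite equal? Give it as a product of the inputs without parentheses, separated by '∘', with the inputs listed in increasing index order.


b1 ∘ b2 ∘ b3 ∘ b4 ∘ b5 ∘ b6

Key point: h commutes, so take the b-inputs in any fixed order.
(b4 ∘ b3) flattens to b4 ∘ b3
(b5 ∘ b2) flattens to b5 ∘ b2
((b5 ∘ b2) ∘ b6) flattens to b5 ∘ b2 ∘ b6
(b1 ∘ ((b5 ∘ b2) ∘ b6)) flattens to b1 ∘ b5 ∘ b2 ∘ b6
((b4 ∘ b3) ∘ (b1 ∘ ((b5 ∘ b2) ∘ b6))) flattens to b4 ∘ b3 ∘ b1 ∘ b5 ∘ b2 ∘ b6
putting the inputs in ascending order: b1 ∘ b2 ∘ b3 ∘ b4 ∘ b5 ∘ b6


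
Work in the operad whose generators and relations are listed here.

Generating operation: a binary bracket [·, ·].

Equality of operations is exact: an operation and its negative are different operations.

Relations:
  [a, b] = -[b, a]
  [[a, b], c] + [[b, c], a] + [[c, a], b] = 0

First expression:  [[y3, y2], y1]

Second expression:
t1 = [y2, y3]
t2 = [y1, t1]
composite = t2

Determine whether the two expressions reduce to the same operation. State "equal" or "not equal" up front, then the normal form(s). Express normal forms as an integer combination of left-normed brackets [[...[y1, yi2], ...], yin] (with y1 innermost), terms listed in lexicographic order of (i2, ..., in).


equal — both sides give [[y1, y2], y3] - [[y1, y3], y2]

The first expression, normalized: [[y1, y2], y3] - [[y1, y3], y2]
The second expression, normalized: [[y1, y2], y3] - [[y1, y3], y2]
The forms coincide; equal.


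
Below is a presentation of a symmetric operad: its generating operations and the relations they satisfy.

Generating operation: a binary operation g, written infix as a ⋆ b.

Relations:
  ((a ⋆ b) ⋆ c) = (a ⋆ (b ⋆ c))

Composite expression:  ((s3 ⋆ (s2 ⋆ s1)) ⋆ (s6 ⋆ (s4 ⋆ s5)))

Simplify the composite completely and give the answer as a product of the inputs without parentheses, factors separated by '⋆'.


Every regrouping of g is equal, so read the s-inputs in written order.
(s2 ⋆ s1) unparenthesizes to s2 ⋆ s1
(s3 ⋆ (s2 ⋆ s1)) unparenthesizes to s3 ⋆ s2 ⋆ s1
(s4 ⋆ s5) unparenthesizes to s4 ⋆ s5
(s6 ⋆ (s4 ⋆ s5)) unparenthesizes to s6 ⋆ s4 ⋆ s5
((s3 ⋆ (s2 ⋆ s1)) ⋆ (s6 ⋆ (s4 ⋆ s5))) unparenthesizes to s3 ⋆ s2 ⋆ s1 ⋆ s6 ⋆ s4 ⋆ s5

s3 ⋆ s2 ⋆ s1 ⋆ s6 ⋆ s4 ⋆ s5


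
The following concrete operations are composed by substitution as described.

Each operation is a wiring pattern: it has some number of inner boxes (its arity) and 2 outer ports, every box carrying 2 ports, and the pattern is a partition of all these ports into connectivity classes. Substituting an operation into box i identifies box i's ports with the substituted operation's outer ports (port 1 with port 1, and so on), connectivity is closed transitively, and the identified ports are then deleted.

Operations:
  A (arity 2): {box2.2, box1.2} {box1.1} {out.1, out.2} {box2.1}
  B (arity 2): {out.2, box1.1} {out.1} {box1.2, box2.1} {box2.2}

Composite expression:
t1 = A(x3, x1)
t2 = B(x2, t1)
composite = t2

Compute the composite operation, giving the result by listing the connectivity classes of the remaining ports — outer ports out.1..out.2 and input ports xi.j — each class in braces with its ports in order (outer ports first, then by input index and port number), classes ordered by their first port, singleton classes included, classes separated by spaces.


{out.1} {out.2, x2.1} {x1.1} {x1.2, x3.2} {x2.2} {x3.1}

After gluing at B, chains via deleted ports link the x-ports.
the subtree at A composes to {out.1, out.2} {x1.1} {x1.2, x3.2} {x3.1} on (x3, x1); out.j = own outer ports
the subtree at B composes to {out.1} {out.2, x2.1} {x1.1} {x1.2, x3.2} {x2.2} {x3.1} on (x2, x3, x1); out.j = own outer ports


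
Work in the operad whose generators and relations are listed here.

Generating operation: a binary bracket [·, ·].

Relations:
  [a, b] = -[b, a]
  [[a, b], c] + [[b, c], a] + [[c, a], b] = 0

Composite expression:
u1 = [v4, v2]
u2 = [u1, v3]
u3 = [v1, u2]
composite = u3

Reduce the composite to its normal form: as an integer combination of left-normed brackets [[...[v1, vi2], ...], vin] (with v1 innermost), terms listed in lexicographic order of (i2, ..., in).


-[[[v1, v2], v4], v3] + [[[v1, v3], v2], v4] - [[[v1, v3], v4], v2] + [[[v1, v4], v2], v3]

Expand each bracket as ab - ba; the v1-initial words give the coefficients.
Composite bracket: [v1, [[v4, v2], v3]]
The bracket unfolds into 8 signed words via [a, b] = ab - ba (2^3 = 8).
Only words starting with v1 matter:
  sign of v1v2v4v3 is -1, so it contributes -[[[v1, v2], v4], v3]
  sign of v1v3v2v4 is +1, so it contributes +[[[v1, v3], v2], v4]
  sign of v1v3v4v2 is -1, so it contributes -[[[v1, v3], v4], v2]
  sign of v1v4v2v3 is +1, so it contributes +[[[v1, v4], v2], v3]
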